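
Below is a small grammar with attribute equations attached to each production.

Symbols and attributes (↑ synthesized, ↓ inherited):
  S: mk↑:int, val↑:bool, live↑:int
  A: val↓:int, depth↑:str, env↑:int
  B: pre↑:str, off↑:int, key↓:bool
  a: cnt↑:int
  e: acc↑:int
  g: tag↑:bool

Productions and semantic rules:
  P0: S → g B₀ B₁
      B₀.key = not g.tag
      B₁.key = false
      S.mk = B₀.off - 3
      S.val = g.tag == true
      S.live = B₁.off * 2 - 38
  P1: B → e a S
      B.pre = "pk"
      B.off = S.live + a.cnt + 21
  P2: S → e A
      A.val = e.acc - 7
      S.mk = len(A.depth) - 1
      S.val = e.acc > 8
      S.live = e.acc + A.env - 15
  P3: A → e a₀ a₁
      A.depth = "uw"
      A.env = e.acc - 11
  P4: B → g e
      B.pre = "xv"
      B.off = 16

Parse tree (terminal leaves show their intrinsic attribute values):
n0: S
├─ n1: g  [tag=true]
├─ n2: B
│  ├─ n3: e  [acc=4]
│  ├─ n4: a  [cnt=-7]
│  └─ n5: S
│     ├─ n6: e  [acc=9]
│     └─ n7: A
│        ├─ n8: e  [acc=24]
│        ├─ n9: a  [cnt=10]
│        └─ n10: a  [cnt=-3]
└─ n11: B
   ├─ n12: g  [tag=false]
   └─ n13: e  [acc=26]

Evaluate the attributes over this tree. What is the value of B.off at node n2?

1. n1.tag = true  [terminal]
2. n2.key = false  [not g.tag]
3. n3.acc = 4  [terminal]
4. n4.cnt = -7  [terminal]
5. n6.acc = 9  [terminal]
6. n7.val = 2  [e.acc - 7]
7. n8.acc = 24  [terminal]
8. n9.cnt = 10  [terminal]
9. n10.cnt = -3  [terminal]
10. n7.depth = "uw"  ["uw"]
11. n7.env = 13  [e.acc - 11]
12. n5.mk = 1  [len(A.depth) - 1]
13. n5.val = true  [e.acc > 8]
14. n5.live = 7  [e.acc + A.env - 15]
15. n2.pre = "pk"  ["pk"]
16. n2.off = 21  [S.live + a.cnt + 21]
17. n11.key = false  [false]
18. n12.tag = false  [terminal]
19. n13.acc = 26  [terminal]
20. n11.pre = "xv"  ["xv"]
21. n11.off = 16  [16]
22. n0.mk = 18  [B₀.off - 3]
23. n0.val = true  [g.tag == true]
24. n0.live = -6  [B₁.off * 2 - 38]

21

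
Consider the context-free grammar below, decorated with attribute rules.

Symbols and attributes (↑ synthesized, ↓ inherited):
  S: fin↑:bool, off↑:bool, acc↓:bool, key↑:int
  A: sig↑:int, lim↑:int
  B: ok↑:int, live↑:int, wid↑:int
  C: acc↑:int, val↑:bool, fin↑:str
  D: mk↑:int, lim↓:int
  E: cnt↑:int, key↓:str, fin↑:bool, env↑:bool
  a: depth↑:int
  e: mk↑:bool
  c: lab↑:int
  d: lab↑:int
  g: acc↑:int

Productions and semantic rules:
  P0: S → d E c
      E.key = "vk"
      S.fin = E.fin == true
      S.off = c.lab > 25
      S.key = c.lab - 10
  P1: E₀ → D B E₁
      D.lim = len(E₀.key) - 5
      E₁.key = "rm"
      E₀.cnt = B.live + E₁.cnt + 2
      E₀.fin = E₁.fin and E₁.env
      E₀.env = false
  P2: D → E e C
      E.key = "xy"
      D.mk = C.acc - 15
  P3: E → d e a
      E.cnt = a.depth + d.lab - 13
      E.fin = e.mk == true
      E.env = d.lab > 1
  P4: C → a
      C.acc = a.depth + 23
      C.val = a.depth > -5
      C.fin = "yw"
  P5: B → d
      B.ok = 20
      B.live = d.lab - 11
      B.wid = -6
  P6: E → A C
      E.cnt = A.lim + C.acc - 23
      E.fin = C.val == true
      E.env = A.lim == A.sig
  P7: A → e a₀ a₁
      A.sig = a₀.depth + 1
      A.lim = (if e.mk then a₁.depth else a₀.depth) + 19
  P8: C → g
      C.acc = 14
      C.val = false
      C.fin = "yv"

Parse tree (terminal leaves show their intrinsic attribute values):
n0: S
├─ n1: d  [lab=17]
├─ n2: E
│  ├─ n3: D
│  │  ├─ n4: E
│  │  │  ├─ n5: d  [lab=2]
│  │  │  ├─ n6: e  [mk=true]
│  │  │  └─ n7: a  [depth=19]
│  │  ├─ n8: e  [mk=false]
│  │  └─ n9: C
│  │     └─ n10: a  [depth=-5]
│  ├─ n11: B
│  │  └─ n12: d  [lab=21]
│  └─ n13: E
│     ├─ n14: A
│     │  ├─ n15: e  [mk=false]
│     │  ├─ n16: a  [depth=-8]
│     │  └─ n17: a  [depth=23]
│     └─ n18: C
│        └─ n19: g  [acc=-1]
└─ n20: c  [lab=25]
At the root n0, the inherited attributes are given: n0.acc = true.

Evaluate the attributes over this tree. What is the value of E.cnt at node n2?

14

1. n0.acc = true  [given at root]
2. n1.lab = 17  [terminal]
3. n2.key = "vk"  ["vk"]
4. n3.lim = -3  [len(E₀.key) - 5]
5. n4.key = "xy"  ["xy"]
6. n5.lab = 2  [terminal]
7. n6.mk = true  [terminal]
8. n7.depth = 19  [terminal]
9. n4.cnt = 8  [a.depth + d.lab - 13]
10. n4.fin = true  [e.mk == true]
11. n4.env = true  [d.lab > 1]
12. n8.mk = false  [terminal]
13. n10.depth = -5  [terminal]
14. n9.acc = 18  [a.depth + 23]
15. n9.val = false  [a.depth > -5]
16. n9.fin = "yw"  ["yw"]
17. n3.mk = 3  [C.acc - 15]
18. n12.lab = 21  [terminal]
19. n11.ok = 20  [20]
20. n11.live = 10  [d.lab - 11]
21. n11.wid = -6  [-6]
22. n13.key = "rm"  ["rm"]
23. n15.mk = false  [terminal]
24. n16.depth = -8  [terminal]
25. n17.depth = 23  [terminal]
26. n14.sig = -7  [a₀.depth + 1]
27. n14.lim = 11  [(if e.mk then a₁.depth else a₀.depth) + 19]
28. n19.acc = -1  [terminal]
29. n18.acc = 14  [14]
30. n18.val = false  [false]
31. n18.fin = "yv"  ["yv"]
32. n13.cnt = 2  [A.lim + C.acc - 23]
33. n13.fin = false  [C.val == true]
34. n13.env = false  [A.lim == A.sig]
35. n2.cnt = 14  [B.live + E₁.cnt + 2]
36. n2.fin = false  [E₁.fin and E₁.env]
37. n2.env = false  [false]
38. n20.lab = 25  [terminal]
39. n0.fin = false  [E.fin == true]
40. n0.off = false  [c.lab > 25]
41. n0.key = 15  [c.lab - 10]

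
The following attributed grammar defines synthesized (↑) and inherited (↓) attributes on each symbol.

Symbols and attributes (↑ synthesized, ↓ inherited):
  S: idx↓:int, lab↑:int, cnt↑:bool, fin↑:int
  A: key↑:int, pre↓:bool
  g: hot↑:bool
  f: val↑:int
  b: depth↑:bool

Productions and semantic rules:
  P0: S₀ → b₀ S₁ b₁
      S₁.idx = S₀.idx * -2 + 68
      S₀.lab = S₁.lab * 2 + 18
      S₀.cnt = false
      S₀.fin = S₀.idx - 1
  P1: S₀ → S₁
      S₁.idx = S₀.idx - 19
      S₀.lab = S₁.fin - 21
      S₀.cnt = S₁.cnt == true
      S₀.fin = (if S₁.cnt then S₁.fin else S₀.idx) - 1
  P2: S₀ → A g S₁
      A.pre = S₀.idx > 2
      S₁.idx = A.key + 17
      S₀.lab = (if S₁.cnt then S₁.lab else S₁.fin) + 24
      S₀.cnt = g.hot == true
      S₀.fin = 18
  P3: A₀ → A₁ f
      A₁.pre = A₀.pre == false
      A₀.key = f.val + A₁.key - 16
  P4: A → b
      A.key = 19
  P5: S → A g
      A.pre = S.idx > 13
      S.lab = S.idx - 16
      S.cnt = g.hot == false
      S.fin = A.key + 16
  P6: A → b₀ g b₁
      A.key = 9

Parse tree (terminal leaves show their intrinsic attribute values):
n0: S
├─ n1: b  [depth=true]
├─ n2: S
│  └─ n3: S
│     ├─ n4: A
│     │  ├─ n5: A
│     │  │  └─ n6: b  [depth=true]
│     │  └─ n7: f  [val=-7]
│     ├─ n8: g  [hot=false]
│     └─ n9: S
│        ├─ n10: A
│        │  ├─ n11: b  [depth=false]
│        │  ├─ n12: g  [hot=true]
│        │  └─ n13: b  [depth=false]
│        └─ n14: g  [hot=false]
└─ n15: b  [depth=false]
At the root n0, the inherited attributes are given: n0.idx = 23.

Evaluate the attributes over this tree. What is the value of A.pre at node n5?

1. n0.idx = 23  [given at root]
2. n1.depth = true  [terminal]
3. n2.idx = 22  [S₀.idx * -2 + 68]
4. n3.idx = 3  [S₀.idx - 19]
5. n4.pre = true  [S₀.idx > 2]
6. n5.pre = false  [A₀.pre == false]
7. n6.depth = true  [terminal]
8. n5.key = 19  [19]
9. n7.val = -7  [terminal]
10. n4.key = -4  [f.val + A₁.key - 16]
11. n8.hot = false  [terminal]
12. n9.idx = 13  [A.key + 17]
13. n10.pre = false  [S.idx > 13]
14. n11.depth = false  [terminal]
15. n12.hot = true  [terminal]
16. n13.depth = false  [terminal]
17. n10.key = 9  [9]
18. n14.hot = false  [terminal]
19. n9.lab = -3  [S.idx - 16]
20. n9.cnt = true  [g.hot == false]
21. n9.fin = 25  [A.key + 16]
22. n3.lab = 21  [(if S₁.cnt then S₁.lab else S₁.fin) + 24]
23. n3.cnt = false  [g.hot == true]
24. n3.fin = 18  [18]
25. n2.lab = -3  [S₁.fin - 21]
26. n2.cnt = false  [S₁.cnt == true]
27. n2.fin = 21  [(if S₁.cnt then S₁.fin else S₀.idx) - 1]
28. n15.depth = false  [terminal]
29. n0.lab = 12  [S₁.lab * 2 + 18]
30. n0.cnt = false  [false]
31. n0.fin = 22  [S₀.idx - 1]

false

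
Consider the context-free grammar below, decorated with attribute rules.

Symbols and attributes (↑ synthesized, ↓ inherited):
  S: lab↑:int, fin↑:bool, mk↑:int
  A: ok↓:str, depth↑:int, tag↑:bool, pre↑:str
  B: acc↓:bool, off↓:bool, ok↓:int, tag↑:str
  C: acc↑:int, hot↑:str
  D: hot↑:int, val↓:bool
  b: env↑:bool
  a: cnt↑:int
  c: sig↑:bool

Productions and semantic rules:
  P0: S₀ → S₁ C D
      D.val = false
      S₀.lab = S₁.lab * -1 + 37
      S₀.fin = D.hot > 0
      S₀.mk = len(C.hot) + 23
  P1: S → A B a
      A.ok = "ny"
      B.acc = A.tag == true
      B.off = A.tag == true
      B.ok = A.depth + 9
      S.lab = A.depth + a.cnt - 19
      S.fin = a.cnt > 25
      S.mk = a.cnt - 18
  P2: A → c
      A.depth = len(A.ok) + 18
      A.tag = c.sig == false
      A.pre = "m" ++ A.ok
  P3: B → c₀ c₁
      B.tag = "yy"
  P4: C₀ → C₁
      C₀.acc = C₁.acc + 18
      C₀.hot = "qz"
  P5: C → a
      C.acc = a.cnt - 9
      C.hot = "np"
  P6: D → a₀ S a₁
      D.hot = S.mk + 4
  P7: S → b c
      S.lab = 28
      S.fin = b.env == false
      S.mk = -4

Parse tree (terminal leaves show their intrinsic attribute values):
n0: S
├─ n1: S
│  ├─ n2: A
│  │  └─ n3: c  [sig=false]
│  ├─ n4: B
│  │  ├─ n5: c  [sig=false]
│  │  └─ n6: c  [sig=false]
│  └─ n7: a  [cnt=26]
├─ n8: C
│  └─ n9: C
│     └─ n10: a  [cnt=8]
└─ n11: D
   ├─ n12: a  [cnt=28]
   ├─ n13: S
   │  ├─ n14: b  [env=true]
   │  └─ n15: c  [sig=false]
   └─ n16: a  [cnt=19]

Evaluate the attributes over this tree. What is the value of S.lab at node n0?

1. n2.ok = "ny"  ["ny"]
2. n3.sig = false  [terminal]
3. n2.depth = 20  [len(A.ok) + 18]
4. n2.tag = true  [c.sig == false]
5. n2.pre = "mny"  ["m" ++ A.ok]
6. n4.acc = true  [A.tag == true]
7. n4.off = true  [A.tag == true]
8. n4.ok = 29  [A.depth + 9]
9. n5.sig = false  [terminal]
10. n6.sig = false  [terminal]
11. n4.tag = "yy"  ["yy"]
12. n7.cnt = 26  [terminal]
13. n1.lab = 27  [A.depth + a.cnt - 19]
14. n1.fin = true  [a.cnt > 25]
15. n1.mk = 8  [a.cnt - 18]
16. n10.cnt = 8  [terminal]
17. n9.acc = -1  [a.cnt - 9]
18. n9.hot = "np"  ["np"]
19. n8.acc = 17  [C₁.acc + 18]
20. n8.hot = "qz"  ["qz"]
21. n11.val = false  [false]
22. n12.cnt = 28  [terminal]
23. n14.env = true  [terminal]
24. n15.sig = false  [terminal]
25. n13.lab = 28  [28]
26. n13.fin = false  [b.env == false]
27. n13.mk = -4  [-4]
28. n16.cnt = 19  [terminal]
29. n11.hot = 0  [S.mk + 4]
30. n0.lab = 10  [S₁.lab * -1 + 37]
31. n0.fin = false  [D.hot > 0]
32. n0.mk = 25  [len(C.hot) + 23]

10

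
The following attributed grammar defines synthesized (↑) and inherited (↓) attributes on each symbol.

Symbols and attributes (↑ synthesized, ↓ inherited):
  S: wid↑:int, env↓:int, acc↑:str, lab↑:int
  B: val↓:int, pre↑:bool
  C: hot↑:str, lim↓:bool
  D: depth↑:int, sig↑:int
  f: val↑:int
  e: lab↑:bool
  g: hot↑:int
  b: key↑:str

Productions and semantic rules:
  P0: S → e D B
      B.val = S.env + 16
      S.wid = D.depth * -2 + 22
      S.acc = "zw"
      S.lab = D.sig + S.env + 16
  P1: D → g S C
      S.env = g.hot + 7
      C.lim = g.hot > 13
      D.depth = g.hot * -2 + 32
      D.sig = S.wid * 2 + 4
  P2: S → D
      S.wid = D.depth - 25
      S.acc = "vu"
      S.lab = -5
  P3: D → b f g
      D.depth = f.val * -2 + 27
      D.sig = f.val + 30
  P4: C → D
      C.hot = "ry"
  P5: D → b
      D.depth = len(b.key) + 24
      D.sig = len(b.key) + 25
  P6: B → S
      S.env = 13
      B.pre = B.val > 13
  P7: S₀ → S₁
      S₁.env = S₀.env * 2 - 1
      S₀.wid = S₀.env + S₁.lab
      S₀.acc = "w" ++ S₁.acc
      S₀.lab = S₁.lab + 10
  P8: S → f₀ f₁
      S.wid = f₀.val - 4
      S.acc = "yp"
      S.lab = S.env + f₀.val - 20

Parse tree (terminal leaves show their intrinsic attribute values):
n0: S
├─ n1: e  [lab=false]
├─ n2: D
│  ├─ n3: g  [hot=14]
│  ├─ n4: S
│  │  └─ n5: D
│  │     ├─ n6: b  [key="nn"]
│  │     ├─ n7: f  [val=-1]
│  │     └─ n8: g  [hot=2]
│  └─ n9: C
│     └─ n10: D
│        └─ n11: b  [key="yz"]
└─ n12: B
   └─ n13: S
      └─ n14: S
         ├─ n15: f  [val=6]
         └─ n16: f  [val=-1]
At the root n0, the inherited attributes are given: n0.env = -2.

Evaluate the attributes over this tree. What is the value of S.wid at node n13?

1. n0.env = -2  [given at root]
2. n1.lab = false  [terminal]
3. n3.hot = 14  [terminal]
4. n4.env = 21  [g.hot + 7]
5. n6.key = "nn"  [terminal]
6. n7.val = -1  [terminal]
7. n8.hot = 2  [terminal]
8. n5.depth = 29  [f.val * -2 + 27]
9. n5.sig = 29  [f.val + 30]
10. n4.wid = 4  [D.depth - 25]
11. n4.acc = "vu"  ["vu"]
12. n4.lab = -5  [-5]
13. n9.lim = true  [g.hot > 13]
14. n11.key = "yz"  [terminal]
15. n10.depth = 26  [len(b.key) + 24]
16. n10.sig = 27  [len(b.key) + 25]
17. n9.hot = "ry"  ["ry"]
18. n2.depth = 4  [g.hot * -2 + 32]
19. n2.sig = 12  [S.wid * 2 + 4]
20. n12.val = 14  [S.env + 16]
21. n13.env = 13  [13]
22. n14.env = 25  [S₀.env * 2 - 1]
23. n15.val = 6  [terminal]
24. n16.val = -1  [terminal]
25. n14.wid = 2  [f₀.val - 4]
26. n14.acc = "yp"  ["yp"]
27. n14.lab = 11  [S.env + f₀.val - 20]
28. n13.wid = 24  [S₀.env + S₁.lab]
29. n13.acc = "wyp"  ["w" ++ S₁.acc]
30. n13.lab = 21  [S₁.lab + 10]
31. n12.pre = true  [B.val > 13]
32. n0.wid = 14  [D.depth * -2 + 22]
33. n0.acc = "zw"  ["zw"]
34. n0.lab = 26  [D.sig + S.env + 16]

24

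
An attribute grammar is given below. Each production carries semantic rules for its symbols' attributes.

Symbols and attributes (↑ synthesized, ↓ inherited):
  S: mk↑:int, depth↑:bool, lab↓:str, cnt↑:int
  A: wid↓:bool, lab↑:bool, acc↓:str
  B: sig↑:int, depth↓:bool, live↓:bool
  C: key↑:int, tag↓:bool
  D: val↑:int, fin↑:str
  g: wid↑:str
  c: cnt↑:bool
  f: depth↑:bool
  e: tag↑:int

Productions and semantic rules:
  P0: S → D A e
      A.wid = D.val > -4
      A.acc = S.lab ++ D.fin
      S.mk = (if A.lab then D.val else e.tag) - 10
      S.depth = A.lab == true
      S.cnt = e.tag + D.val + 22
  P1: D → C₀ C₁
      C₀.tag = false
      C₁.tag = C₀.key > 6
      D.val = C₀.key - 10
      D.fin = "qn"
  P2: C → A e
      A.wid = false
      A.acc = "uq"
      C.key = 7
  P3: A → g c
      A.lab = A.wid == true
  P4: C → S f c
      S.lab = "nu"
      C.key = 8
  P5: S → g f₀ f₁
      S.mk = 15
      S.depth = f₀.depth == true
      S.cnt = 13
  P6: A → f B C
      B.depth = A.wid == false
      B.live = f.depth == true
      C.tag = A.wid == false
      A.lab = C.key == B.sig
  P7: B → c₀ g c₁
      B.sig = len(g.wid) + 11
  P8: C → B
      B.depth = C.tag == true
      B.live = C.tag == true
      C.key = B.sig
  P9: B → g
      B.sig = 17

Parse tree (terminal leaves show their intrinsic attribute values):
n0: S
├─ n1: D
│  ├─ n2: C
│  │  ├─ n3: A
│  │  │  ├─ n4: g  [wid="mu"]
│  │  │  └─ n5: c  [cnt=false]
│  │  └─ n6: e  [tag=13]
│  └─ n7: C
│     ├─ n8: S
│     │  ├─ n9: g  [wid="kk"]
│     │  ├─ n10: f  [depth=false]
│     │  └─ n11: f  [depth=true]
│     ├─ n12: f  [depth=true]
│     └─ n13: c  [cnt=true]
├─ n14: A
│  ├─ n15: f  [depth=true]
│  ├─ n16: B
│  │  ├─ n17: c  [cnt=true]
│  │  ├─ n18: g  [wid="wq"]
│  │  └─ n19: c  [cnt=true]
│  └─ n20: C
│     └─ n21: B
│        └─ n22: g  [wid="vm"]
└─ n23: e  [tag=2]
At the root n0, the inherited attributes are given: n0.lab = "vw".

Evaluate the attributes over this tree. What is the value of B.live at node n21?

1. n0.lab = "vw"  [given at root]
2. n2.tag = false  [false]
3. n3.wid = false  [false]
4. n3.acc = "uq"  ["uq"]
5. n4.wid = "mu"  [terminal]
6. n5.cnt = false  [terminal]
7. n3.lab = false  [A.wid == true]
8. n6.tag = 13  [terminal]
9. n2.key = 7  [7]
10. n7.tag = true  [C₀.key > 6]
11. n8.lab = "nu"  ["nu"]
12. n9.wid = "kk"  [terminal]
13. n10.depth = false  [terminal]
14. n11.depth = true  [terminal]
15. n8.mk = 15  [15]
16. n8.depth = false  [f₀.depth == true]
17. n8.cnt = 13  [13]
18. n12.depth = true  [terminal]
19. n13.cnt = true  [terminal]
20. n7.key = 8  [8]
21. n1.val = -3  [C₀.key - 10]
22. n1.fin = "qn"  ["qn"]
23. n14.wid = true  [D.val > -4]
24. n14.acc = "vwqn"  [S.lab ++ D.fin]
25. n15.depth = true  [terminal]
26. n16.depth = false  [A.wid == false]
27. n16.live = true  [f.depth == true]
28. n17.cnt = true  [terminal]
29. n18.wid = "wq"  [terminal]
30. n19.cnt = true  [terminal]
31. n16.sig = 13  [len(g.wid) + 11]
32. n20.tag = false  [A.wid == false]
33. n21.depth = false  [C.tag == true]
34. n21.live = false  [C.tag == true]
35. n22.wid = "vm"  [terminal]
36. n21.sig = 17  [17]
37. n20.key = 17  [B.sig]
38. n14.lab = false  [C.key == B.sig]
39. n23.tag = 2  [terminal]
40. n0.mk = -8  [(if A.lab then D.val else e.tag) - 10]
41. n0.depth = false  [A.lab == true]
42. n0.cnt = 21  [e.tag + D.val + 22]

false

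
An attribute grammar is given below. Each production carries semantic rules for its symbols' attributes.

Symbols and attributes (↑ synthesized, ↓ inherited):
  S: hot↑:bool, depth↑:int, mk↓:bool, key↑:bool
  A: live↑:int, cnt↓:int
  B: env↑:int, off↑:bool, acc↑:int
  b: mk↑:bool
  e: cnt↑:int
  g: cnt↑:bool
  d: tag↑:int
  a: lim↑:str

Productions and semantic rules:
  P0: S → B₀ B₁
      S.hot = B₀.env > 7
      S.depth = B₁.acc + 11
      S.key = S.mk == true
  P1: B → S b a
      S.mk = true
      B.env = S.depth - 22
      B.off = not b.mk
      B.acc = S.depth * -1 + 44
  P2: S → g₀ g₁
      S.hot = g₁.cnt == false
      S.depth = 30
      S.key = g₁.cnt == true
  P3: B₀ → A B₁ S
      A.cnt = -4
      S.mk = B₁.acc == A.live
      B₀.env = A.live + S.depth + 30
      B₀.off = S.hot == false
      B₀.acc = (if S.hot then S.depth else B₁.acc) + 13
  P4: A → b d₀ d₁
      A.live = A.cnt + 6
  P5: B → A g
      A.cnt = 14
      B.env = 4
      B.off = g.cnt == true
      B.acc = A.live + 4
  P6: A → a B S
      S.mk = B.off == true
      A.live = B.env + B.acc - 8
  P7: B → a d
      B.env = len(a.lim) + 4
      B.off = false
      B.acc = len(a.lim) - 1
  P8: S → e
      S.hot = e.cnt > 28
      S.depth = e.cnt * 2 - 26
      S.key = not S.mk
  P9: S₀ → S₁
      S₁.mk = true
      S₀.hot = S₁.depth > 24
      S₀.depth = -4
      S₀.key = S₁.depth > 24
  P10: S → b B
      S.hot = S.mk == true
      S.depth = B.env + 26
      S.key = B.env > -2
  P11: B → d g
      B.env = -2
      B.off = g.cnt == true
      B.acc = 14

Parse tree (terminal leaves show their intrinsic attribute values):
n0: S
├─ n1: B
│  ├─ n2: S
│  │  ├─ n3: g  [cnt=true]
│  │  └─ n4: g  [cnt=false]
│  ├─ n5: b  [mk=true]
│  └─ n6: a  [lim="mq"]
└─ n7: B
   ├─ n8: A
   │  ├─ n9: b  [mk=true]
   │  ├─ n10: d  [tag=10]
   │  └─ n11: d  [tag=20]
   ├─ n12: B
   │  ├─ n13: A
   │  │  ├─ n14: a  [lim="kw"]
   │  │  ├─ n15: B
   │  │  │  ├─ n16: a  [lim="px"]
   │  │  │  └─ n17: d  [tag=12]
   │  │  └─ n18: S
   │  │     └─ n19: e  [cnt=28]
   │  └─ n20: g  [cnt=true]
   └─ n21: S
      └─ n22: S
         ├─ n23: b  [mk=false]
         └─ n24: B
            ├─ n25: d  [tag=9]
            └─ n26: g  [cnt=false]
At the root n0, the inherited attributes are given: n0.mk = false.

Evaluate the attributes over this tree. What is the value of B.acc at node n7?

1. n0.mk = false  [given at root]
2. n2.mk = true  [true]
3. n3.cnt = true  [terminal]
4. n4.cnt = false  [terminal]
5. n2.hot = true  [g₁.cnt == false]
6. n2.depth = 30  [30]
7. n2.key = false  [g₁.cnt == true]
8. n5.mk = true  [terminal]
9. n6.lim = "mq"  [terminal]
10. n1.env = 8  [S.depth - 22]
11. n1.off = false  [not b.mk]
12. n1.acc = 14  [S.depth * -1 + 44]
13. n8.cnt = -4  [-4]
14. n9.mk = true  [terminal]
15. n10.tag = 10  [terminal]
16. n11.tag = 20  [terminal]
17. n8.live = 2  [A.cnt + 6]
18. n13.cnt = 14  [14]
19. n14.lim = "kw"  [terminal]
20. n16.lim = "px"  [terminal]
21. n17.tag = 12  [terminal]
22. n15.env = 6  [len(a.lim) + 4]
23. n15.off = false  [false]
24. n15.acc = 1  [len(a.lim) - 1]
25. n18.mk = false  [B.off == true]
26. n19.cnt = 28  [terminal]
27. n18.hot = false  [e.cnt > 28]
28. n18.depth = 30  [e.cnt * 2 - 26]
29. n18.key = true  [not S.mk]
30. n13.live = -1  [B.env + B.acc - 8]
31. n20.cnt = true  [terminal]
32. n12.env = 4  [4]
33. n12.off = true  [g.cnt == true]
34. n12.acc = 3  [A.live + 4]
35. n21.mk = false  [B₁.acc == A.live]
36. n22.mk = true  [true]
37. n23.mk = false  [terminal]
38. n25.tag = 9  [terminal]
39. n26.cnt = false  [terminal]
40. n24.env = -2  [-2]
41. n24.off = false  [g.cnt == true]
42. n24.acc = 14  [14]
43. n22.hot = true  [S.mk == true]
44. n22.depth = 24  [B.env + 26]
45. n22.key = false  [B.env > -2]
46. n21.hot = false  [S₁.depth > 24]
47. n21.depth = -4  [-4]
48. n21.key = false  [S₁.depth > 24]
49. n7.env = 28  [A.live + S.depth + 30]
50. n7.off = true  [S.hot == false]
51. n7.acc = 16  [(if S.hot then S.depth else B₁.acc) + 13]
52. n0.hot = true  [B₀.env > 7]
53. n0.depth = 27  [B₁.acc + 11]
54. n0.key = false  [S.mk == true]

16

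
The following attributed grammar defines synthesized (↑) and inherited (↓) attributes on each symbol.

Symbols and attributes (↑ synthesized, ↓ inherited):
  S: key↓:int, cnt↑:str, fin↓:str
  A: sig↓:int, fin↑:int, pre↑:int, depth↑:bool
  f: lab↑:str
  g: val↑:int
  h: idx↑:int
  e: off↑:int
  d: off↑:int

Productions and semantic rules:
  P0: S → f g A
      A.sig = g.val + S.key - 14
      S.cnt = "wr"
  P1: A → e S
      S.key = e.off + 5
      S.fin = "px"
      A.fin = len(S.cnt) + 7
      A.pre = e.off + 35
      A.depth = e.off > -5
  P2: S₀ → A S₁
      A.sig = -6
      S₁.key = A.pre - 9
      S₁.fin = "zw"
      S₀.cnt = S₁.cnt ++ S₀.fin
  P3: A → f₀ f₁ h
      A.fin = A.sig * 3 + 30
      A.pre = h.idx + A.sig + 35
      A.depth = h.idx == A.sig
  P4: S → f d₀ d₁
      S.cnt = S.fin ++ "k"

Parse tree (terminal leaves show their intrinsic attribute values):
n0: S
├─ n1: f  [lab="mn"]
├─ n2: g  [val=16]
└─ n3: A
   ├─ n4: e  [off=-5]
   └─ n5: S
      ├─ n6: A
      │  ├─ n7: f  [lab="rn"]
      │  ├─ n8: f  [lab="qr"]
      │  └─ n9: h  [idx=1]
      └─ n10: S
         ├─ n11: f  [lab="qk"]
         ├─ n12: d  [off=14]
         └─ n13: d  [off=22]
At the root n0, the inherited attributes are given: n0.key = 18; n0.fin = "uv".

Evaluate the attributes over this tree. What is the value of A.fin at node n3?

12

1. n0.key = 18  [given at root]
2. n0.fin = "uv"  [given at root]
3. n1.lab = "mn"  [terminal]
4. n2.val = 16  [terminal]
5. n3.sig = 20  [g.val + S.key - 14]
6. n4.off = -5  [terminal]
7. n5.key = 0  [e.off + 5]
8. n5.fin = "px"  ["px"]
9. n6.sig = -6  [-6]
10. n7.lab = "rn"  [terminal]
11. n8.lab = "qr"  [terminal]
12. n9.idx = 1  [terminal]
13. n6.fin = 12  [A.sig * 3 + 30]
14. n6.pre = 30  [h.idx + A.sig + 35]
15. n6.depth = false  [h.idx == A.sig]
16. n10.key = 21  [A.pre - 9]
17. n10.fin = "zw"  ["zw"]
18. n11.lab = "qk"  [terminal]
19. n12.off = 14  [terminal]
20. n13.off = 22  [terminal]
21. n10.cnt = "zwk"  [S.fin ++ "k"]
22. n5.cnt = "zwkpx"  [S₁.cnt ++ S₀.fin]
23. n3.fin = 12  [len(S.cnt) + 7]
24. n3.pre = 30  [e.off + 35]
25. n3.depth = false  [e.off > -5]
26. n0.cnt = "wr"  ["wr"]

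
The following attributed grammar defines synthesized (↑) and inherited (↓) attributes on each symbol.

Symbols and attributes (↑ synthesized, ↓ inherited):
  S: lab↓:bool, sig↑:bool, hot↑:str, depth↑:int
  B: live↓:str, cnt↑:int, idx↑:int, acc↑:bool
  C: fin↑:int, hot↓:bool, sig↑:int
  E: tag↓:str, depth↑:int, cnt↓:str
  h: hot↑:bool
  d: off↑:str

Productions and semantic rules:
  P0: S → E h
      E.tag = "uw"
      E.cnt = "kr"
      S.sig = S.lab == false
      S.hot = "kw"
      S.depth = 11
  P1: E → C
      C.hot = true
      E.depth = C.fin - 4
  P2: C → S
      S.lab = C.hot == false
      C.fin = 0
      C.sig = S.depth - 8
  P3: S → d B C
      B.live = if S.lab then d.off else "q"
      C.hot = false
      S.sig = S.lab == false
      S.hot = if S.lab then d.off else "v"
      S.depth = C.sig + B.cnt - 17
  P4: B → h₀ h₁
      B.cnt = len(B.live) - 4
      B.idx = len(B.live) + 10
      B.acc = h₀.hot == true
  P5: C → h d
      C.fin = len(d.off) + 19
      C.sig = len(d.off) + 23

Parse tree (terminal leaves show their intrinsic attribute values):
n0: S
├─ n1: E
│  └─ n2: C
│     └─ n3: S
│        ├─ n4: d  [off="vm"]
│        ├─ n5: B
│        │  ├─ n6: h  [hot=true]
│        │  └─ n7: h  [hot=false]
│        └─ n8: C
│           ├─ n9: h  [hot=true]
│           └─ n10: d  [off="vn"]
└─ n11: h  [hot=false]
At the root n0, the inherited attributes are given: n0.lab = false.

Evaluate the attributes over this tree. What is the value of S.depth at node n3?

1. n0.lab = false  [given at root]
2. n1.tag = "uw"  ["uw"]
3. n1.cnt = "kr"  ["kr"]
4. n2.hot = true  [true]
5. n3.lab = false  [C.hot == false]
6. n4.off = "vm"  [terminal]
7. n5.live = "q"  [if S.lab then d.off else "q"]
8. n6.hot = true  [terminal]
9. n7.hot = false  [terminal]
10. n5.cnt = -3  [len(B.live) - 4]
11. n5.idx = 11  [len(B.live) + 10]
12. n5.acc = true  [h₀.hot == true]
13. n8.hot = false  [false]
14. n9.hot = true  [terminal]
15. n10.off = "vn"  [terminal]
16. n8.fin = 21  [len(d.off) + 19]
17. n8.sig = 25  [len(d.off) + 23]
18. n3.sig = true  [S.lab == false]
19. n3.hot = "v"  [if S.lab then d.off else "v"]
20. n3.depth = 5  [C.sig + B.cnt - 17]
21. n2.fin = 0  [0]
22. n2.sig = -3  [S.depth - 8]
23. n1.depth = -4  [C.fin - 4]
24. n11.hot = false  [terminal]
25. n0.sig = true  [S.lab == false]
26. n0.hot = "kw"  ["kw"]
27. n0.depth = 11  [11]

5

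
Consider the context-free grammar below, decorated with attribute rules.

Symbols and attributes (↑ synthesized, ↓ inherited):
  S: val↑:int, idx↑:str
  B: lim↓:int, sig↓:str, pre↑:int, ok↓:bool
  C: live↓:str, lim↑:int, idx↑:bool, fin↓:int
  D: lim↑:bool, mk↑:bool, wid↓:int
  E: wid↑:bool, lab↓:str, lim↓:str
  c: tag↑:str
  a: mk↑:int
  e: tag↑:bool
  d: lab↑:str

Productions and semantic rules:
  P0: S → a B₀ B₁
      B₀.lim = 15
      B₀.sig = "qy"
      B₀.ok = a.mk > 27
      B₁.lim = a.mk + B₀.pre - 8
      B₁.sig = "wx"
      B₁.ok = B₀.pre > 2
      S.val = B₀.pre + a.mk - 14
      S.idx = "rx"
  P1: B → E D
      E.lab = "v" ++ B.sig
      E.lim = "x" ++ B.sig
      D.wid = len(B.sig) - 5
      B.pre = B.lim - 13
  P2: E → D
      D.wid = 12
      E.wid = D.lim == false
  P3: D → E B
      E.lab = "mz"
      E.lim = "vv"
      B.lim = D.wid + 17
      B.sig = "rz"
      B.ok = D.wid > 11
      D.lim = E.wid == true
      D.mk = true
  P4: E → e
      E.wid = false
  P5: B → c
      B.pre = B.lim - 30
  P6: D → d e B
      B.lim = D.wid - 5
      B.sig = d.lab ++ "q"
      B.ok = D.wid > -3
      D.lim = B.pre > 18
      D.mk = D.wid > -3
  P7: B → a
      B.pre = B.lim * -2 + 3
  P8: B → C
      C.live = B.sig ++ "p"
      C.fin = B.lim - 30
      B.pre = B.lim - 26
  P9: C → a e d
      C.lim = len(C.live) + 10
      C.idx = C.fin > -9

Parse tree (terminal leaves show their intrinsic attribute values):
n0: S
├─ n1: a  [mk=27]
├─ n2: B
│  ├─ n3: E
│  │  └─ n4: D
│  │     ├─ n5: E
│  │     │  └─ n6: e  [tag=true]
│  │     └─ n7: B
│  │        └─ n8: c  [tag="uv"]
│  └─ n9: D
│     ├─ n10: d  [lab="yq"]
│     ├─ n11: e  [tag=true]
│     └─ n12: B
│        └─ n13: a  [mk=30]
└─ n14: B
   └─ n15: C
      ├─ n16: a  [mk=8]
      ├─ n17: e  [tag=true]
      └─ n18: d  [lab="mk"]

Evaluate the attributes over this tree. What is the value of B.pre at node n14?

-5

1. n1.mk = 27  [terminal]
2. n2.lim = 15  [15]
3. n2.sig = "qy"  ["qy"]
4. n2.ok = false  [a.mk > 27]
5. n3.lab = "vqy"  ["v" ++ B.sig]
6. n3.lim = "xqy"  ["x" ++ B.sig]
7. n4.wid = 12  [12]
8. n5.lab = "mz"  ["mz"]
9. n5.lim = "vv"  ["vv"]
10. n6.tag = true  [terminal]
11. n5.wid = false  [false]
12. n7.lim = 29  [D.wid + 17]
13. n7.sig = "rz"  ["rz"]
14. n7.ok = true  [D.wid > 11]
15. n8.tag = "uv"  [terminal]
16. n7.pre = -1  [B.lim - 30]
17. n4.lim = false  [E.wid == true]
18. n4.mk = true  [true]
19. n3.wid = true  [D.lim == false]
20. n9.wid = -3  [len(B.sig) - 5]
21. n10.lab = "yq"  [terminal]
22. n11.tag = true  [terminal]
23. n12.lim = -8  [D.wid - 5]
24. n12.sig = "yqq"  [d.lab ++ "q"]
25. n12.ok = false  [D.wid > -3]
26. n13.mk = 30  [terminal]
27. n12.pre = 19  [B.lim * -2 + 3]
28. n9.lim = true  [B.pre > 18]
29. n9.mk = false  [D.wid > -3]
30. n2.pre = 2  [B.lim - 13]
31. n14.lim = 21  [a.mk + B₀.pre - 8]
32. n14.sig = "wx"  ["wx"]
33. n14.ok = false  [B₀.pre > 2]
34. n15.live = "wxp"  [B.sig ++ "p"]
35. n15.fin = -9  [B.lim - 30]
36. n16.mk = 8  [terminal]
37. n17.tag = true  [terminal]
38. n18.lab = "mk"  [terminal]
39. n15.lim = 13  [len(C.live) + 10]
40. n15.idx = false  [C.fin > -9]
41. n14.pre = -5  [B.lim - 26]
42. n0.val = 15  [B₀.pre + a.mk - 14]
43. n0.idx = "rx"  ["rx"]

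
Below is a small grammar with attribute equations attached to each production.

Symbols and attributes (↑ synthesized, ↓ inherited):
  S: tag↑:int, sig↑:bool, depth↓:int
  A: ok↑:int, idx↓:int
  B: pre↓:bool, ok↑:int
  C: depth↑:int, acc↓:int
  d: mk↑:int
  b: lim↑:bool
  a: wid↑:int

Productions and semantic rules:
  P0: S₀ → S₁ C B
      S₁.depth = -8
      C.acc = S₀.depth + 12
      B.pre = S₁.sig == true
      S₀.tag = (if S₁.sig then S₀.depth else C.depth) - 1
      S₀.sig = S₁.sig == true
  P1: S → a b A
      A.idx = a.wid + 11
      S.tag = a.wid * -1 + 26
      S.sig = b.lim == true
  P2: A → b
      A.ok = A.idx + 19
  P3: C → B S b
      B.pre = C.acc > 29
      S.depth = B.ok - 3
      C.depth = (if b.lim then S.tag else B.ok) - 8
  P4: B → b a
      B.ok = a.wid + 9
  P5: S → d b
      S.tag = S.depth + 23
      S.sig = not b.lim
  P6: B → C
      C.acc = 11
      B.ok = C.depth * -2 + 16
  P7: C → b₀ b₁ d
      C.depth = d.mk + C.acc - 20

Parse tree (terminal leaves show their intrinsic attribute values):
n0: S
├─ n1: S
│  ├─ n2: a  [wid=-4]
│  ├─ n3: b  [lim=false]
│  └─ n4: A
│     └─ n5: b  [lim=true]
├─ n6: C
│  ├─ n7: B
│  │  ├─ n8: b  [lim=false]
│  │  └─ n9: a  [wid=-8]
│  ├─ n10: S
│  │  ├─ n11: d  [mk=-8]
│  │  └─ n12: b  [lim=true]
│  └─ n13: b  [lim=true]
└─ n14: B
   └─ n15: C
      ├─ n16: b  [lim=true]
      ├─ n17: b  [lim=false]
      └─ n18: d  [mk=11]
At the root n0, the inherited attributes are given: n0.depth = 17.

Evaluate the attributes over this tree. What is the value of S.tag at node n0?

1. n0.depth = 17  [given at root]
2. n1.depth = -8  [-8]
3. n2.wid = -4  [terminal]
4. n3.lim = false  [terminal]
5. n4.idx = 7  [a.wid + 11]
6. n5.lim = true  [terminal]
7. n4.ok = 26  [A.idx + 19]
8. n1.tag = 30  [a.wid * -1 + 26]
9. n1.sig = false  [b.lim == true]
10. n6.acc = 29  [S₀.depth + 12]
11. n7.pre = false  [C.acc > 29]
12. n8.lim = false  [terminal]
13. n9.wid = -8  [terminal]
14. n7.ok = 1  [a.wid + 9]
15. n10.depth = -2  [B.ok - 3]
16. n11.mk = -8  [terminal]
17. n12.lim = true  [terminal]
18. n10.tag = 21  [S.depth + 23]
19. n10.sig = false  [not b.lim]
20. n13.lim = true  [terminal]
21. n6.depth = 13  [(if b.lim then S.tag else B.ok) - 8]
22. n14.pre = false  [S₁.sig == true]
23. n15.acc = 11  [11]
24. n16.lim = true  [terminal]
25. n17.lim = false  [terminal]
26. n18.mk = 11  [terminal]
27. n15.depth = 2  [d.mk + C.acc - 20]
28. n14.ok = 12  [C.depth * -2 + 16]
29. n0.tag = 12  [(if S₁.sig then S₀.depth else C.depth) - 1]
30. n0.sig = false  [S₁.sig == true]

12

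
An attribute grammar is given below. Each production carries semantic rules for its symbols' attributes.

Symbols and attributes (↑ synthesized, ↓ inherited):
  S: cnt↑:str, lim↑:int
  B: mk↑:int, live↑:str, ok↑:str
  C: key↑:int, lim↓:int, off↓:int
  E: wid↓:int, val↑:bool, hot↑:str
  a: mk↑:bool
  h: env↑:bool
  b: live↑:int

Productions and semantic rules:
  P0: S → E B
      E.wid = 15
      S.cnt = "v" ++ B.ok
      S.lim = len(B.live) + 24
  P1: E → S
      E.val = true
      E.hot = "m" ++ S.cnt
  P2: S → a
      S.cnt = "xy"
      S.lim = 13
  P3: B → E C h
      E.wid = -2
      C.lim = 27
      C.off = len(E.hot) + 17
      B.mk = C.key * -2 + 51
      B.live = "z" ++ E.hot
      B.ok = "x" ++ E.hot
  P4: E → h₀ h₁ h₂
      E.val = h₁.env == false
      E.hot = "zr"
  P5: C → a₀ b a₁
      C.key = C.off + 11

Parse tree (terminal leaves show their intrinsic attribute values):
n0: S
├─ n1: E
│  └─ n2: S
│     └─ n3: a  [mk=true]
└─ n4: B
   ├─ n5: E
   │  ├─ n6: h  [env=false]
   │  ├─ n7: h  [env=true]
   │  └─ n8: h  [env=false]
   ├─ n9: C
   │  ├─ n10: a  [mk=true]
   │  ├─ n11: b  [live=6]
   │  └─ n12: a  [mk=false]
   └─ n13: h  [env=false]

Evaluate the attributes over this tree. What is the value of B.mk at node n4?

-9

1. n1.wid = 15  [15]
2. n3.mk = true  [terminal]
3. n2.cnt = "xy"  ["xy"]
4. n2.lim = 13  [13]
5. n1.val = true  [true]
6. n1.hot = "mxy"  ["m" ++ S.cnt]
7. n5.wid = -2  [-2]
8. n6.env = false  [terminal]
9. n7.env = true  [terminal]
10. n8.env = false  [terminal]
11. n5.val = false  [h₁.env == false]
12. n5.hot = "zr"  ["zr"]
13. n9.lim = 27  [27]
14. n9.off = 19  [len(E.hot) + 17]
15. n10.mk = true  [terminal]
16. n11.live = 6  [terminal]
17. n12.mk = false  [terminal]
18. n9.key = 30  [C.off + 11]
19. n13.env = false  [terminal]
20. n4.mk = -9  [C.key * -2 + 51]
21. n4.live = "zzr"  ["z" ++ E.hot]
22. n4.ok = "xzr"  ["x" ++ E.hot]
23. n0.cnt = "vxzr"  ["v" ++ B.ok]
24. n0.lim = 27  [len(B.live) + 24]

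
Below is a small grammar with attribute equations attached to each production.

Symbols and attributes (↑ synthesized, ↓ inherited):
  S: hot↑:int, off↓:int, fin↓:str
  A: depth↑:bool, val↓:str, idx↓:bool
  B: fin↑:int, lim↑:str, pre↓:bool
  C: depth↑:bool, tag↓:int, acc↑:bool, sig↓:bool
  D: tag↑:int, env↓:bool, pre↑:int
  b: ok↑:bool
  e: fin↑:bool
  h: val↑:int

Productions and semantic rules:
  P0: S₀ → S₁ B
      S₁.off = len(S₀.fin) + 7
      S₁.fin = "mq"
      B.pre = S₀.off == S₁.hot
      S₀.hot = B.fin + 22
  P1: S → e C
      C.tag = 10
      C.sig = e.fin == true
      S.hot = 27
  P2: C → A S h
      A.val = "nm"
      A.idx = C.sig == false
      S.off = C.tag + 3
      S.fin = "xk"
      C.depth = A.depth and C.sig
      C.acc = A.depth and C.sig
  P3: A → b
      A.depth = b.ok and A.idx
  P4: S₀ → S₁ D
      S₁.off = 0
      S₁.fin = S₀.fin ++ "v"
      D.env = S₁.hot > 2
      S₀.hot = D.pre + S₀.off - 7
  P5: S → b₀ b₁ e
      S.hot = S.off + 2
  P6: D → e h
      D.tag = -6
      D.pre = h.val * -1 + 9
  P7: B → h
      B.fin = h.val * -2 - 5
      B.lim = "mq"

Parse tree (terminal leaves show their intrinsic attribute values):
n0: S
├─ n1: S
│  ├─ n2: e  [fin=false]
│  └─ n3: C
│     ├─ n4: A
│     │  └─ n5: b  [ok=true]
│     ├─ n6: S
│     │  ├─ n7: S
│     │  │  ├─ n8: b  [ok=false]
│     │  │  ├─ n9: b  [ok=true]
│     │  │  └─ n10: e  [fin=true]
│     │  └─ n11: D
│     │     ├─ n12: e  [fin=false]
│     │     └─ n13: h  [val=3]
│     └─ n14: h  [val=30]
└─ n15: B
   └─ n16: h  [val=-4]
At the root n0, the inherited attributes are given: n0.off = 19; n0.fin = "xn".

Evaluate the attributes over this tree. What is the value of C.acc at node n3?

false

1. n0.off = 19  [given at root]
2. n0.fin = "xn"  [given at root]
3. n1.off = 9  [len(S₀.fin) + 7]
4. n1.fin = "mq"  ["mq"]
5. n2.fin = false  [terminal]
6. n3.tag = 10  [10]
7. n3.sig = false  [e.fin == true]
8. n4.val = "nm"  ["nm"]
9. n4.idx = true  [C.sig == false]
10. n5.ok = true  [terminal]
11. n4.depth = true  [b.ok and A.idx]
12. n6.off = 13  [C.tag + 3]
13. n6.fin = "xk"  ["xk"]
14. n7.off = 0  [0]
15. n7.fin = "xkv"  [S₀.fin ++ "v"]
16. n8.ok = false  [terminal]
17. n9.ok = true  [terminal]
18. n10.fin = true  [terminal]
19. n7.hot = 2  [S.off + 2]
20. n11.env = false  [S₁.hot > 2]
21. n12.fin = false  [terminal]
22. n13.val = 3  [terminal]
23. n11.tag = -6  [-6]
24. n11.pre = 6  [h.val * -1 + 9]
25. n6.hot = 12  [D.pre + S₀.off - 7]
26. n14.val = 30  [terminal]
27. n3.depth = false  [A.depth and C.sig]
28. n3.acc = false  [A.depth and C.sig]
29. n1.hot = 27  [27]
30. n15.pre = false  [S₀.off == S₁.hot]
31. n16.val = -4  [terminal]
32. n15.fin = 3  [h.val * -2 - 5]
33. n15.lim = "mq"  ["mq"]
34. n0.hot = 25  [B.fin + 22]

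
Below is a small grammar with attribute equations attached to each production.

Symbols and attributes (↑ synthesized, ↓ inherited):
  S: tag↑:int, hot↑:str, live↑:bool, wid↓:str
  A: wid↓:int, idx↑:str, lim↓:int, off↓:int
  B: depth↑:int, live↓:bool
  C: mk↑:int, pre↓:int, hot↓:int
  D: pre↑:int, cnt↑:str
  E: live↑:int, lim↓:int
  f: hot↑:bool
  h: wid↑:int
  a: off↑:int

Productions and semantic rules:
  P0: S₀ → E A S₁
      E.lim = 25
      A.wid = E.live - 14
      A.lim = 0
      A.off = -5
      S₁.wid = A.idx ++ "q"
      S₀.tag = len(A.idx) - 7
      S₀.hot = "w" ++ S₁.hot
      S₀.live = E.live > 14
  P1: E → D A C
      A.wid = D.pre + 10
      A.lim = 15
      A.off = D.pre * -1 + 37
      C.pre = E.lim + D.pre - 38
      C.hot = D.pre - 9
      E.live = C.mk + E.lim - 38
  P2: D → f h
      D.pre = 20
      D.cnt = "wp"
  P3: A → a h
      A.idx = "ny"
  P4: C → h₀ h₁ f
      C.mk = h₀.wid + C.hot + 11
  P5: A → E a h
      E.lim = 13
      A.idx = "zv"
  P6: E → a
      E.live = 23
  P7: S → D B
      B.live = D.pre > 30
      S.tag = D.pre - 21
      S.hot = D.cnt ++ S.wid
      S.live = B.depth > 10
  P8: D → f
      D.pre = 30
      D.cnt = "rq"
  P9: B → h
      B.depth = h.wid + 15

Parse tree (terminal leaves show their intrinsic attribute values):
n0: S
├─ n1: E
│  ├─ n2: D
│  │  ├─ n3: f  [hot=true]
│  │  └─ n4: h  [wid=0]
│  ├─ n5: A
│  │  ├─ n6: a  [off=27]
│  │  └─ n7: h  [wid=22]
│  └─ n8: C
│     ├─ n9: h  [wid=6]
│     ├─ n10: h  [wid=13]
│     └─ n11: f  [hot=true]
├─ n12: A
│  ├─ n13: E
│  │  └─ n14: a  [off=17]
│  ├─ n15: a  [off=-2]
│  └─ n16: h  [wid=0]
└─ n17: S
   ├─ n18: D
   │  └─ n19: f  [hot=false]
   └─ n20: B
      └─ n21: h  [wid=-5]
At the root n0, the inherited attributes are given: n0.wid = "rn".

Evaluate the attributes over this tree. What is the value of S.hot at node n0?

1. n0.wid = "rn"  [given at root]
2. n1.lim = 25  [25]
3. n3.hot = true  [terminal]
4. n4.wid = 0  [terminal]
5. n2.pre = 20  [20]
6. n2.cnt = "wp"  ["wp"]
7. n5.wid = 30  [D.pre + 10]
8. n5.lim = 15  [15]
9. n5.off = 17  [D.pre * -1 + 37]
10. n6.off = 27  [terminal]
11. n7.wid = 22  [terminal]
12. n5.idx = "ny"  ["ny"]
13. n8.pre = 7  [E.lim + D.pre - 38]
14. n8.hot = 11  [D.pre - 9]
15. n9.wid = 6  [terminal]
16. n10.wid = 13  [terminal]
17. n11.hot = true  [terminal]
18. n8.mk = 28  [h₀.wid + C.hot + 11]
19. n1.live = 15  [C.mk + E.lim - 38]
20. n12.wid = 1  [E.live - 14]
21. n12.lim = 0  [0]
22. n12.off = -5  [-5]
23. n13.lim = 13  [13]
24. n14.off = 17  [terminal]
25. n13.live = 23  [23]
26. n15.off = -2  [terminal]
27. n16.wid = 0  [terminal]
28. n12.idx = "zv"  ["zv"]
29. n17.wid = "zvq"  [A.idx ++ "q"]
30. n19.hot = false  [terminal]
31. n18.pre = 30  [30]
32. n18.cnt = "rq"  ["rq"]
33. n20.live = false  [D.pre > 30]
34. n21.wid = -5  [terminal]
35. n20.depth = 10  [h.wid + 15]
36. n17.tag = 9  [D.pre - 21]
37. n17.hot = "rqzvq"  [D.cnt ++ S.wid]
38. n17.live = false  [B.depth > 10]
39. n0.tag = -5  [len(A.idx) - 7]
40. n0.hot = "wrqzvq"  ["w" ++ S₁.hot]
41. n0.live = true  [E.live > 14]

"wrqzvq"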